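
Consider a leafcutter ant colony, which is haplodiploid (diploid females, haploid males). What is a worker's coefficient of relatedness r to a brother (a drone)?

Her haploid brother carries none of their father's genes and a random half of their mother's genome; that half matches the maternal half of her own genome with probability 1/2: r = 1/2 · 1/2 = 1/4.

0.25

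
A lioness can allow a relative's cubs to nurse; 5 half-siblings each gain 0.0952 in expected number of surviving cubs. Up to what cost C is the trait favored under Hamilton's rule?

0.119

r to a half-sibling = 1/4 (half-sibs share one parent — one path of length 2: r = (1/2)^2 = 1/4).
Hamilton's rule: n·r·B > C, so the trait is favored while C < n·r·B = 5·0.25·0.0952 = 0.119.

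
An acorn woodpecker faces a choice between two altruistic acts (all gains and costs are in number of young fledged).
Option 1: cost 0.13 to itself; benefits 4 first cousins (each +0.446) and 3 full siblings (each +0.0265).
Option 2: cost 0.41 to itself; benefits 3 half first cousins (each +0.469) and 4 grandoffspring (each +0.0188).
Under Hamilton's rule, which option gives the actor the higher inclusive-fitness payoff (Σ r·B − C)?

Option 1

Option 1: r to a first cousin = 0.125.
Option 1: r to a full sibling = 0.5.
Option 1: Σ r·B − C = (4·0.125·0.446 + 3·0.5·0.0265) − 0.13 = 0.13275.
Option 2: r to a half first cousin = 0.0625.
Option 2: r to a grandoffspring = 0.25.
Option 2: Σ r·B − C = (3·0.0625·0.469 + 4·0.25·0.0188) − 0.41 = -0.3032625.
Option 1 has the higher net inclusive-fitness payoff.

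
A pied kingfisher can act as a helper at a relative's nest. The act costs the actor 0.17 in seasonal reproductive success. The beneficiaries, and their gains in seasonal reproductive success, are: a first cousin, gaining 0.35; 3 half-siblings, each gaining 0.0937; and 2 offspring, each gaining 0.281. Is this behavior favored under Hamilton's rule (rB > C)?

Hamilton's rule: the trait is favored when the sum of r·B over every recipient exceeds the actor's cost C.
r to a first cousin = 1/8 (first cousins share one grandparent pair — two paths of length 4: r = 2·(1/2)^4 = 1/8).
r to a half-sibling = 1/4 (half-sibs share one parent — one path of length 2: r = (1/2)^2 = 1/4).
r to an offspring = 0.5 (one parent–offspring link: r = (1/2)^1 = 1/2).
Summing one r·B term per recipient: 1·0.125·0.35 + 3·0.25·0.0937 + 2·0.5·0.281 = 0.395025.
0.395025 > 0.17: the indirect benefit exceeds the cost.

Yes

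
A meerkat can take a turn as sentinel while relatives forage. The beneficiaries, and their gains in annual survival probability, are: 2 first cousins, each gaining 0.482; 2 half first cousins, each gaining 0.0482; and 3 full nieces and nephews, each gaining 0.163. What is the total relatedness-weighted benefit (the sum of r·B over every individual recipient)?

r to a first cousin = 1/8 (first cousins share one grandparent pair — two paths of length 4: r = 2·(1/2)^4 = 1/8).
r to a half first cousin = 1/16 (half first cousins share one grandparent — one path of length 4: r = (1/2)^4 = 1/16).
r to a full niece or nephew = 0.25 (full aunt/uncle↔niece/nephew: two paths of length 3 through the shared grandparent pair: r = 2·(1/2)^3 = 1/4).
Summing one r·B term per recipient: 2·0.125·0.482 + 2·0.0625·0.0482 + 3·0.25·0.163 = 0.248775.

0.248775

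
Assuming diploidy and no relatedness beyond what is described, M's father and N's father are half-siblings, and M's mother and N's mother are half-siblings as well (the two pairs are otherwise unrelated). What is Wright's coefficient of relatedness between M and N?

Independent pedigree routes through distinct common ancestors add.
M and N are related in two ways: half first cousins through their fathers (r = 1/16) and half first cousins through their mothers (r = 1/16).
r = 1/16 + 1/16 = 0.125.

0.125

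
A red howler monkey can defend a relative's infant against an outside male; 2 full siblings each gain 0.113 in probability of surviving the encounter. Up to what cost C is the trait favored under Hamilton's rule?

0.113

r to a full sibling = 1/2 (full sibs share both parents — two paths of length 2: r = 2·(1/2)^2 = 1/2).
Hamilton's rule: n·r·B > C, so the trait is favored while C < n·r·B = 2·0.5·0.113 = 0.113.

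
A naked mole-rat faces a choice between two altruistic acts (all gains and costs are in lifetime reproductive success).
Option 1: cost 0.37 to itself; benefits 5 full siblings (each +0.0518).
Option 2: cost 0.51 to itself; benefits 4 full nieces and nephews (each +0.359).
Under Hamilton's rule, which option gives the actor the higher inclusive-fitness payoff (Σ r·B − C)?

Option 1: r to a full sibling = 0.5.
Option 1: Σ r·B − C = (5·0.5·0.0518) − 0.37 = -0.2405.
Option 2: r to a full niece or nephew = 0.25.
Option 2: Σ r·B − C = (4·0.25·0.359) − 0.51 = -0.151.
Option 2 has the higher net inclusive-fitness payoff.

Option 2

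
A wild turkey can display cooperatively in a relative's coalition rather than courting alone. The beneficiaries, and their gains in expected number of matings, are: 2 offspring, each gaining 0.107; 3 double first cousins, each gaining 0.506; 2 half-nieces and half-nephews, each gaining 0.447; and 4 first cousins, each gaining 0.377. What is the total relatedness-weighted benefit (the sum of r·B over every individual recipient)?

r to an offspring = 1/2 (one parent–offspring link: r = (1/2)^1 = 1/2).
r to a double first cousin = 1/4 (double first cousins share both grandparent pairs — four paths of length 4: r = 4·(1/2)^4 = 1/4).
r to a half-niece or half-nephew = 1/8 (half-aunt/uncle↔niece/nephew: one path of length 3: r = (1/2)^3 = 1/8).
r to a first cousin = 1/8 (first cousins share one grandparent pair — two paths of length 4: r = 2·(1/2)^4 = 1/8).
Summing one r·B term per recipient: 2·0.5·0.107 + 3·0.25·0.506 + 2·0.125·0.447 + 4·0.125·0.377 = 0.78675.

0.78675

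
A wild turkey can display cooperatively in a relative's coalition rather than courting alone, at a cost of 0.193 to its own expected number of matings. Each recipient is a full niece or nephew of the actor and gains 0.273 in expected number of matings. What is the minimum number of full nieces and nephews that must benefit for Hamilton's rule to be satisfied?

r to a full niece or nephew = 1/4 (full aunt/uncle↔niece/nephew: two paths of length 3 through the shared grandparent pair: r = 2·(1/2)^3 = 1/4).
Hamilton's rule: n·r·B > C  ⇒  n > C/(r·B) = 0.193/(0.25·0.273) = 2.828.
The smallest integer exceeding 2.828 is 3.

3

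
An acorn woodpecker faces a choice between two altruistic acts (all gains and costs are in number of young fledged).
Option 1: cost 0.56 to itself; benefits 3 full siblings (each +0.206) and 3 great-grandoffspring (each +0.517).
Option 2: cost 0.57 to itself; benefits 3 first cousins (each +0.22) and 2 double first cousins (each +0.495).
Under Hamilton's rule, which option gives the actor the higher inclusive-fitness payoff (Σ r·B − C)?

Option 1

Option 1: r to a full sibling = 0.5.
Option 1: r to a great-grandoffspring = 0.125.
Option 1: Σ r·B − C = (3·0.5·0.206 + 3·0.125·0.517) − 0.56 = -0.057125.
Option 2: r to a first cousin = 0.125.
Option 2: r to a double first cousin = 0.25.
Option 2: Σ r·B − C = (3·0.125·0.22 + 2·0.25·0.495) − 0.57 = -0.24.
Option 1 has the higher net inclusive-fitness payoff.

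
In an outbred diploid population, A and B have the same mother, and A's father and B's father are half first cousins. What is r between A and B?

With two independent routes of shared ancestry, r is the sum of the two contributions.
A and B are related in two ways: half-sibs through their shared mother (r = 1/4) and half second cousins through their fathers (r = 1/64).
r = 1/4 + 1/64 = 17/64 = 0.265625.

0.265625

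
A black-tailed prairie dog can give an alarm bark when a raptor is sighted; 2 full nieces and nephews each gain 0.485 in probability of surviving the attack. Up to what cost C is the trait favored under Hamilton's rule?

r to a full niece or nephew = 1/4 (full aunt/uncle↔niece/nephew: two paths of length 3 through the shared grandparent pair: r = 2·(1/2)^3 = 1/4).
Hamilton's rule: n·r·B > C, so the trait is favored while C < n·r·B = 2·0.25·0.485 = 0.2425.

0.2425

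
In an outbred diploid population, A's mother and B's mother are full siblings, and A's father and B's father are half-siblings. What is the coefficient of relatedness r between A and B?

Wright's path rule: contributions from independent ancestry routes add.
A and B are related in two ways: first cousins through their mothers (r = 1/8) and half first cousins through their fathers (r = 1/16).
r = 1/8 + 1/16 = 3/16 = 0.1875.

0.1875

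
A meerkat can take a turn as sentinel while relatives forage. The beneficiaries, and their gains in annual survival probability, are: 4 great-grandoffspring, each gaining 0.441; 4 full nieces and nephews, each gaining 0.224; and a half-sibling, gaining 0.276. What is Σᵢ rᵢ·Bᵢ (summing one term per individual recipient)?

r to a great-grandoffspring = 0.125 (three parent–offspring links: r = (1/2)^3 = 1/8).
r to a full niece or nephew = 0.25 (full aunt/uncle↔niece/nephew: two paths of length 3 through the shared grandparent pair: r = 2·(1/2)^3 = 1/4).
r to a half-sibling = 0.25 (half-sibs share one parent — one path of length 2: r = (1/2)^2 = 1/4).
Summing one r·B term per recipient: 4·0.125·0.441 + 4·0.25·0.224 + 1·0.25·0.276 = 0.5135.

0.5135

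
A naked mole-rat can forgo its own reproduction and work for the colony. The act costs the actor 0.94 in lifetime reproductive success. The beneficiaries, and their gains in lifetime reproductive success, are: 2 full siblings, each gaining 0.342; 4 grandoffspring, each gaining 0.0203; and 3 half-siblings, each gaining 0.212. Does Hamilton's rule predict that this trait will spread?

Hamilton's rule: the trait is favored when the sum of r·B over every recipient exceeds the actor's cost C.
r to a full sibling = 1/2 (full sibs share both parents — two paths of length 2: r = 2·(1/2)^2 = 1/2).
r to a grandoffspring = 1/4 (two parent–offspring links: r = (1/2)^2 = 1/4).
r to a half-sibling = 0.25 (half-sibs share one parent — one path of length 2: r = (1/2)^2 = 1/4).
Summing one r·B term per recipient: 2·0.5·0.342 + 4·0.25·0.0203 + 3·0.25·0.212 = 0.5213.
0.5213 < 0.94: the indirect benefit is less than the cost.

No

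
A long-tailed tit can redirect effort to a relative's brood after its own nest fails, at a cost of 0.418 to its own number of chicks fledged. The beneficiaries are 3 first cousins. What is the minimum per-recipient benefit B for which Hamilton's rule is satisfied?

1.1147

r to a first cousin = 0.125 (first cousins share one grandparent pair — two paths of length 4: r = 2·(1/2)^4 = 1/8).
Hamilton's rule with n recipients of equal r: n·r·B > C, so B > C/(n·r) = 0.418/(3·0.125) = 1.1147.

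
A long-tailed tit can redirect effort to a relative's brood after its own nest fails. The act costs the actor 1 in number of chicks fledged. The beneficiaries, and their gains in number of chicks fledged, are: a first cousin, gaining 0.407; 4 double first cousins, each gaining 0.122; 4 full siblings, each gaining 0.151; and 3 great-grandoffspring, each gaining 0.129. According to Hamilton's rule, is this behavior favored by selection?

Hamilton's rule: the trait is favored when the sum of r·B over every recipient exceeds the actor's cost C.
r to a first cousin = 0.125 (first cousins share one grandparent pair — two paths of length 4: r = 2·(1/2)^4 = 1/8).
r to a double first cousin = 0.25 (double first cousins share both grandparent pairs — four paths of length 4: r = 4·(1/2)^4 = 1/4).
r to a full sibling = 0.5 (full sibs share both parents — two paths of length 2: r = 2·(1/2)^2 = 1/2).
r to a great-grandoffspring = 1/8 (three parent–offspring links: r = (1/2)^3 = 1/8).
Summing one r·B term per recipient: 1·0.125·0.407 + 4·0.25·0.122 + 4·0.5·0.151 + 3·0.125·0.129 = 0.52325.
0.52325 < 1: the indirect benefit is less than the cost.

No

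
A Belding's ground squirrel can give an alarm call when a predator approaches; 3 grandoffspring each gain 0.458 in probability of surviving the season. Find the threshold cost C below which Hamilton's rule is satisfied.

0.3435

r to a grandoffspring = 1/4 (two parent–offspring links: r = (1/2)^2 = 1/4).
Hamilton's rule: n·r·B > C, so the trait is favored while C < n·r·B = 3·0.25·0.458 = 0.3435.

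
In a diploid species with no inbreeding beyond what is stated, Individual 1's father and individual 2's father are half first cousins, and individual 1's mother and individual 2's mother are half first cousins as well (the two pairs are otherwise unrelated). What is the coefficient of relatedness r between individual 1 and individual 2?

Relatedness sums over independent paths through distinct common ancestors.
Individual 1 and individual 2 are related in two ways: half second cousins through their fathers (r = 1/64) and half second cousins through their mothers (r = 1/64).
r = 1/64 + 1/64 = 0.03125.

0.03125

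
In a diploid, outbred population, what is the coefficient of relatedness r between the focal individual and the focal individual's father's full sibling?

Each parent–offspring link contributes a factor of 1/2, and independent paths through distinct common ancestors add.
Full aunt/uncle↔niece/nephew: two paths of length 3 through the shared grandparent pair: r = 2·(1/2)^3 = 1/4.

0.25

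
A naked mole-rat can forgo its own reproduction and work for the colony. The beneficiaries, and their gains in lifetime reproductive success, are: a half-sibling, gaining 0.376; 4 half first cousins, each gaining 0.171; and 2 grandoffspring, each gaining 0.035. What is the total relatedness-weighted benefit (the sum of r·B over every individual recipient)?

r to a half-sibling = 1/4 (half-sibs share one parent — one path of length 2: r = (1/2)^2 = 1/4).
r to a half first cousin = 1/16 (half first cousins share one grandparent — one path of length 4: r = (1/2)^4 = 1/16).
r to a grandoffspring = 1/4 (two parent–offspring links: r = (1/2)^2 = 1/4).
Summing one r·B term per recipient: 1·0.25·0.376 + 4·0.0625·0.171 + 2·0.25·0.035 = 0.15425.

0.15425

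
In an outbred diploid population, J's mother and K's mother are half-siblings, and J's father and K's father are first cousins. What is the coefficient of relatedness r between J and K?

Independent pedigree routes through distinct common ancestors add.
J and K are related in two ways: half first cousins through their mothers (r = 1/16) and second cousins through their fathers (r = 1/32).
r = 1/16 + 1/32 = 0.09375.

0.09375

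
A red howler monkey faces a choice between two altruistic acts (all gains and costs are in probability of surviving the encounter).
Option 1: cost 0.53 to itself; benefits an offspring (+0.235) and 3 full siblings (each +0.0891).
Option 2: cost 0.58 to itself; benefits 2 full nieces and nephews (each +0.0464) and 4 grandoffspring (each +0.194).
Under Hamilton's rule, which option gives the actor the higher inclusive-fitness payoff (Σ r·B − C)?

Option 1

Option 1: r to an offspring = 0.5.
Option 1: r to a full sibling = 0.5.
Option 1: Σ r·B − C = (1·0.5·0.235 + 3·0.5·0.0891) − 0.53 = -0.27885.
Option 2: r to a full niece or nephew = 0.25.
Option 2: r to a grandoffspring = 0.25.
Option 2: Σ r·B − C = (2·0.25·0.0464 + 4·0.25·0.194) − 0.58 = -0.3628.
Option 1 has the higher net inclusive-fitness payoff.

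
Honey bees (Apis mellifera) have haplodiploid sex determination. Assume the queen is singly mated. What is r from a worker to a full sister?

Haplodiploid full sisters inherit their father's entire haploid genome identically (contributing 1/2) and on average half of their mother's contribution (1/2 · 1/2 = 1/4); r = 1/2 + 1/4 = 3/4.

0.75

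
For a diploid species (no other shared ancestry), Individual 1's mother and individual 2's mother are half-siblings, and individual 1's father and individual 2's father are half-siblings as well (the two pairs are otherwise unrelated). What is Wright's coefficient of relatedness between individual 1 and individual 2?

Independent pedigree routes through distinct common ancestors add.
Individual 1 and individual 2 are related in two ways: half first cousins through their mothers (r = 1/16) and half first cousins through their fathers (r = 1/16).
r = 1/16 + 1/16 = 1/8 = 0.125.

0.125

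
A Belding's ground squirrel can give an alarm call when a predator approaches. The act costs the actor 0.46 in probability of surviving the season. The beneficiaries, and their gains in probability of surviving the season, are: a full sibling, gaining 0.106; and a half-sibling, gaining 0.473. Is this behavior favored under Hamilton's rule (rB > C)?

No

Hamilton's rule: the trait is favored when the sum of r·B over every recipient exceeds the actor's cost C.
r to a full sibling = 0.5 (full sibs share both parents — two paths of length 2: r = 2·(1/2)^2 = 1/2).
r to a half-sibling = 1/4 (half-sibs share one parent — one path of length 2: r = (1/2)^2 = 1/4).
Summing one r·B term per recipient: 1·0.5·0.106 + 1·0.25·0.473 = 0.17125.
0.17125 < 0.46: the indirect benefit is less than the cost.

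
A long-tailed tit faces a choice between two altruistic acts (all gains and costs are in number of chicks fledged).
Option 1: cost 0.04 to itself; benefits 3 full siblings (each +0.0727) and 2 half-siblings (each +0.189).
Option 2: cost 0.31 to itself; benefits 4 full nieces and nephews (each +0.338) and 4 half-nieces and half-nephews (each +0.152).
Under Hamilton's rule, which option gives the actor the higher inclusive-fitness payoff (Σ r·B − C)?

Option 1

Option 1: r to a full sibling = 0.5.
Option 1: r to a half-sibling = 0.25.
Option 1: Σ r·B − C = (3·0.5·0.0727 + 2·0.25·0.189) − 0.04 = 0.16355.
Option 2: r to a full niece or nephew = 0.25.
Option 2: r to a half-niece or half-nephew = 0.125.
Option 2: Σ r·B − C = (4·0.25·0.338 + 4·0.125·0.152) − 0.31 = 0.104.
Option 1 has the higher net inclusive-fitness payoff.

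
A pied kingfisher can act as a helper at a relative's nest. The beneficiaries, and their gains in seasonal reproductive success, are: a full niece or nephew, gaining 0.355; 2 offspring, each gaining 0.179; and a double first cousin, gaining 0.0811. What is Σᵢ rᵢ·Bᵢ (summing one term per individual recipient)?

0.288025

r to a full niece or nephew = 0.25 (full aunt/uncle↔niece/nephew: two paths of length 3 through the shared grandparent pair: r = 2·(1/2)^3 = 1/4).
r to an offspring = 1/2 (one parent–offspring link: r = (1/2)^1 = 1/2).
r to a double first cousin = 0.25 (double first cousins share both grandparent pairs — four paths of length 4: r = 4·(1/2)^4 = 1/4).
Summing one r·B term per recipient: 1·0.25·0.355 + 2·0.5·0.179 + 1·0.25·0.0811 = 0.288025.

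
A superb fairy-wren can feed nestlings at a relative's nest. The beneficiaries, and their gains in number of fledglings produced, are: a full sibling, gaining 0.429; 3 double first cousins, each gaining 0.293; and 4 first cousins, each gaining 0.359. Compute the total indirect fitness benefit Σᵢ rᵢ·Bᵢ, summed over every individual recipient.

r to a full sibling = 1/2 (full sibs share both parents — two paths of length 2: r = 2·(1/2)^2 = 1/2).
r to a double first cousin = 0.25 (double first cousins share both grandparent pairs — four paths of length 4: r = 4·(1/2)^4 = 1/4).
r to a first cousin = 1/8 (first cousins share one grandparent pair — two paths of length 4: r = 2·(1/2)^4 = 1/8).
Summing one r·B term per recipient: 1·0.5·0.429 + 3·0.25·0.293 + 4·0.125·0.359 = 0.61375.

0.61375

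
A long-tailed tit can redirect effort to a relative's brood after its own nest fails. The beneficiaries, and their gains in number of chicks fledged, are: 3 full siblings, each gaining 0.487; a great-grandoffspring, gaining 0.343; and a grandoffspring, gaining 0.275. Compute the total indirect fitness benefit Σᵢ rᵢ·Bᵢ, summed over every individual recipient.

r to a full sibling = 1/2 (full sibs share both parents — two paths of length 2: r = 2·(1/2)^2 = 1/2).
r to a great-grandoffspring = 0.125 (three parent–offspring links: r = (1/2)^3 = 1/8).
r to a grandoffspring = 0.25 (two parent–offspring links: r = (1/2)^2 = 1/4).
Summing one r·B term per recipient: 3·0.5·0.487 + 1·0.125·0.343 + 1·0.25·0.275 = 0.842125.

0.842125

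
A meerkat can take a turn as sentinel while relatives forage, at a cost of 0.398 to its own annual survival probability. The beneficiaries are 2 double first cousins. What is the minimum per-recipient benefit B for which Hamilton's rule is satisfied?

r to a double first cousin = 1/4 (double first cousins share both grandparent pairs — four paths of length 4: r = 4·(1/2)^4 = 1/4).
Hamilton's rule with n recipients of equal r: n·r·B > C, so B > C/(n·r) = 0.398/(2·0.25) = 0.796.

0.796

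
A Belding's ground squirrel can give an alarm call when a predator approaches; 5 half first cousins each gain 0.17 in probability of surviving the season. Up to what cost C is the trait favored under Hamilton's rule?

r to a half first cousin = 0.0625 (half first cousins share one grandparent — one path of length 4: r = (1/2)^4 = 1/16).
Hamilton's rule: n·r·B > C, so the trait is favored while C < n·r·B = 5·0.0625·0.17 = 0.053125.

0.053125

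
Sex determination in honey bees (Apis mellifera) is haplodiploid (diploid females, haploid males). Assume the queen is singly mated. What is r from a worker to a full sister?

Haplodiploid full sisters inherit their father's entire haploid genome identically (contributing 1/2) and on average half of their mother's contribution (1/2 · 1/2 = 1/4); r = 1/2 + 1/4 = 3/4.

0.75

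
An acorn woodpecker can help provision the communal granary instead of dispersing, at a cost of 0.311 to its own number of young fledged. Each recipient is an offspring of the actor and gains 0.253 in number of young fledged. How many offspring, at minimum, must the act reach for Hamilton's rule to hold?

3

r to an offspring = 0.5 (one parent–offspring link: r = (1/2)^1 = 1/2).
Hamilton's rule: n·r·B > C  ⇒  n > C/(r·B) = 0.311/(0.5·0.253) = 2.458.
The smallest integer exceeding 2.458 is 3.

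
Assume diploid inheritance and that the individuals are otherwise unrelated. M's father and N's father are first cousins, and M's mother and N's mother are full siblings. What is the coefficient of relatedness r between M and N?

Relatedness sums over independent paths through distinct common ancestors.
M and N are related in two ways: second cousins through their fathers (r = 1/32) and first cousins through their mothers (r = 1/8).
r = 1/32 + 1/8 = 0.15625.

0.15625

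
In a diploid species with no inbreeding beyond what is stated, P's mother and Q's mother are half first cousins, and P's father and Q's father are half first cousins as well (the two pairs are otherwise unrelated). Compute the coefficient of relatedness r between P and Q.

Independent pedigree routes through distinct common ancestors add.
P and Q are related in two ways: half second cousins through their mothers (r = 1/64) and half second cousins through their fathers (r = 1/64).
r = 1/64 + 1/64 = 1/32 = 0.03125.

0.03125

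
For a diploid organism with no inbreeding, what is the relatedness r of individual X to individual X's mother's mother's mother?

Each parent–offspring link contributes a factor of 1/2, and independent paths through distinct common ancestors add.
Three parent–offspring links: r = (1/2)^3 = 1/8.

0.125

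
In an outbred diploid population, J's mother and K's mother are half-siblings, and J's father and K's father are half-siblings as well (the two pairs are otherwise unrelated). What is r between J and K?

0.125

Relatedness sums over independent paths through distinct common ancestors.
J and K are related in two ways: half first cousins through their mothers (r = 1/16) and half first cousins through their fathers (r = 1/16).
r = 1/16 + 1/16 = 1/8 = 0.125.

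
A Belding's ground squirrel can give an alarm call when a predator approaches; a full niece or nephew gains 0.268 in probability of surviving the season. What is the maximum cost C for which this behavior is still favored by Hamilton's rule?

r to a full niece or nephew = 1/4 (full aunt/uncle↔niece/nephew: two paths of length 3 through the shared grandparent pair: r = 2·(1/2)^3 = 1/4).
Hamilton's rule: n·r·B > C, so the trait is favored while C < n·r·B = 1·0.25·0.268 = 0.067.

0.067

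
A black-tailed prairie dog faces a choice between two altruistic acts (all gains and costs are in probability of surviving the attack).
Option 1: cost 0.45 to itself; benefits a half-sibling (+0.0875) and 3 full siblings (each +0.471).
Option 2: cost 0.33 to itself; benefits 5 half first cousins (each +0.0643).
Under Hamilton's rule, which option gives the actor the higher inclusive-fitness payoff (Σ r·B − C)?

Option 1: r to a half-sibling = 0.25.
Option 1: r to a full sibling = 0.5.
Option 1: Σ r·B − C = (1·0.25·0.0875 + 3·0.5·0.471) − 0.45 = 0.278375.
Option 2: r to a half first cousin = 0.0625.
Option 2: Σ r·B − C = (5·0.0625·0.0643) − 0.33 = -0.30990625.
Option 1 has the higher net inclusive-fitness payoff.

Option 1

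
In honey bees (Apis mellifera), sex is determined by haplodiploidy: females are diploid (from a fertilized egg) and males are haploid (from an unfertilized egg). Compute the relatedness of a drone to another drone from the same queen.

Haploid brothers each carry a random half of the queen's diploid genome, so on average they share half: r = 1/2.

0.5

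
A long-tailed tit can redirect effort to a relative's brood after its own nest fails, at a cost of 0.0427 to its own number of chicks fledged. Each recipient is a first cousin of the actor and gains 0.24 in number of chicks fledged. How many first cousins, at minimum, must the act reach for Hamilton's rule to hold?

r to a first cousin = 1/8 (first cousins share one grandparent pair — two paths of length 4: r = 2·(1/2)^4 = 1/8).
Hamilton's rule: n·r·B > C  ⇒  n > C/(r·B) = 0.0427/(0.125·0.24) = 1.423.
The smallest integer exceeding 1.423 is 2.

2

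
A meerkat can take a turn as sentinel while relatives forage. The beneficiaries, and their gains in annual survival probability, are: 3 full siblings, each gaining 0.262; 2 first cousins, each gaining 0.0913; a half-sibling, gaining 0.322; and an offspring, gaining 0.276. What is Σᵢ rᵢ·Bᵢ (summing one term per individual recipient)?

0.634325

r to a full sibling = 1/2 (full sibs share both parents — two paths of length 2: r = 2·(1/2)^2 = 1/2).
r to a first cousin = 1/8 (first cousins share one grandparent pair — two paths of length 4: r = 2·(1/2)^4 = 1/8).
r to a half-sibling = 1/4 (half-sibs share one parent — one path of length 2: r = (1/2)^2 = 1/4).
r to an offspring = 0.5 (one parent–offspring link: r = (1/2)^1 = 1/2).
Summing one r·B term per recipient: 3·0.5·0.262 + 2·0.125·0.0913 + 1·0.25·0.322 + 1·0.5·0.276 = 0.634325.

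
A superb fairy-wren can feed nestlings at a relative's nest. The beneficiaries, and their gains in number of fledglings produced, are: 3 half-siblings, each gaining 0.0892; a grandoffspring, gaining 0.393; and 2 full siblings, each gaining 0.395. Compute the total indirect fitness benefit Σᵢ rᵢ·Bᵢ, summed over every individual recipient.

0.56015

r to a half-sibling = 0.25 (half-sibs share one parent — one path of length 2: r = (1/2)^2 = 1/4).
r to a grandoffspring = 0.25 (two parent–offspring links: r = (1/2)^2 = 1/4).
r to a full sibling = 0.5 (full sibs share both parents — two paths of length 2: r = 2·(1/2)^2 = 1/2).
Summing one r·B term per recipient: 3·0.25·0.0892 + 1·0.25·0.393 + 2·0.5·0.395 = 0.56015.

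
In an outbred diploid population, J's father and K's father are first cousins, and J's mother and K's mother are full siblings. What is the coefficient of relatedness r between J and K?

With two independent routes of shared ancestry, r is the sum of the two contributions.
J and K are related in two ways: second cousins through their fathers (r = 1/32) and first cousins through their mothers (r = 1/8).
r = 1/32 + 1/8 = 5/32 = 0.15625.

0.15625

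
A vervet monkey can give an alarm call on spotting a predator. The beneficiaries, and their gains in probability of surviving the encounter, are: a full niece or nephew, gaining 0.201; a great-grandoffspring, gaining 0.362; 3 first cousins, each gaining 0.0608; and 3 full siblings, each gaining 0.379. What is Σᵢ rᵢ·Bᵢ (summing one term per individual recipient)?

0.6868

r to a full niece or nephew = 1/4 (full aunt/uncle↔niece/nephew: two paths of length 3 through the shared grandparent pair: r = 2·(1/2)^3 = 1/4).
r to a great-grandoffspring = 1/8 (three parent–offspring links: r = (1/2)^3 = 1/8).
r to a first cousin = 0.125 (first cousins share one grandparent pair — two paths of length 4: r = 2·(1/2)^4 = 1/8).
r to a full sibling = 1/2 (full sibs share both parents — two paths of length 2: r = 2·(1/2)^2 = 1/2).
Summing one r·B term per recipient: 1·0.25·0.201 + 1·0.125·0.362 + 3·0.125·0.0608 + 3·0.5·0.379 = 0.6868.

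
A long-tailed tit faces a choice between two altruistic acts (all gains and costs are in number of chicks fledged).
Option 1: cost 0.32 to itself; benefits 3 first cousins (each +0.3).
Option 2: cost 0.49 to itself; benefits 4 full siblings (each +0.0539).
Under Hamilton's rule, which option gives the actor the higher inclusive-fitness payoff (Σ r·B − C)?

Option 1

Option 1: r to a first cousin = 0.125.
Option 1: Σ r·B − C = (3·0.125·0.3) − 0.32 = -0.2075.
Option 2: r to a full sibling = 0.5.
Option 2: Σ r·B − C = (4·0.5·0.0539) − 0.49 = -0.3822.
Option 1 has the higher net inclusive-fitness payoff.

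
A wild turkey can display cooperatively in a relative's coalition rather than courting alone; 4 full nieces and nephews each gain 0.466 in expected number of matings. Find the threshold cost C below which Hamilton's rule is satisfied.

r to a full niece or nephew = 1/4 (full aunt/uncle↔niece/nephew: two paths of length 3 through the shared grandparent pair: r = 2·(1/2)^3 = 1/4).
Hamilton's rule: n·r·B > C, so the trait is favored while C < n·r·B = 4·0.25·0.466 = 0.466.

0.466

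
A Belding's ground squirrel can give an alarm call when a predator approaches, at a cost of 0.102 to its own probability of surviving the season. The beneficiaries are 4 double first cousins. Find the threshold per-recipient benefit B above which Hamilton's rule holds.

r to a double first cousin = 0.25 (double first cousins share both grandparent pairs — four paths of length 4: r = 4·(1/2)^4 = 1/4).
Hamilton's rule with n recipients of equal r: n·r·B > C, so B > C/(n·r) = 0.102/(4·0.25) = 0.102.

0.102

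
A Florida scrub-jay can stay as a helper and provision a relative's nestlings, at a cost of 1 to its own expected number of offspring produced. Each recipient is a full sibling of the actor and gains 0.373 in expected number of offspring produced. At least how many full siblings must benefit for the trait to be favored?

6

r to a full sibling = 1/2 (full sibs share both parents — two paths of length 2: r = 2·(1/2)^2 = 1/2).
Hamilton's rule: n·r·B > C  ⇒  n > C/(r·B) = 1/(0.5·0.373) = 5.362.
The smallest integer exceeding 5.362 is 6.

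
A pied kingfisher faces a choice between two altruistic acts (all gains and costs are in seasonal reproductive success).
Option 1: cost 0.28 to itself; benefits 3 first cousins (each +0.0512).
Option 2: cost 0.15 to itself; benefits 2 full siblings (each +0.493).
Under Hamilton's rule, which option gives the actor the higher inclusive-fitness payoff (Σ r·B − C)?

Option 1: r to a first cousin = 0.125.
Option 1: Σ r·B − C = (3·0.125·0.0512) − 0.28 = -0.2608.
Option 2: r to a full sibling = 0.5.
Option 2: Σ r·B − C = (2·0.5·0.493) − 0.15 = 0.343.
Option 2 has the higher net inclusive-fitness payoff.

Option 2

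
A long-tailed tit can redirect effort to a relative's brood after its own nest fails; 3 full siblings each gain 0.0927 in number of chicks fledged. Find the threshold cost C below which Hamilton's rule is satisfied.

0.13905

r to a full sibling = 0.5 (full sibs share both parents — two paths of length 2: r = 2·(1/2)^2 = 1/2).
Hamilton's rule: n·r·B > C, so the trait is favored while C < n·r·B = 3·0.5·0.0927 = 0.13905.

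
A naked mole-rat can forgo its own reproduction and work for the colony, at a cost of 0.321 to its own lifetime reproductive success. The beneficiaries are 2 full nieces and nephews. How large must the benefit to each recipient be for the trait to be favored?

0.642

r to a full niece or nephew = 0.25 (full aunt/uncle↔niece/nephew: two paths of length 3 through the shared grandparent pair: r = 2·(1/2)^3 = 1/4).
Hamilton's rule with n recipients of equal r: n·r·B > C, so B > C/(n·r) = 0.321/(2·0.25) = 0.642.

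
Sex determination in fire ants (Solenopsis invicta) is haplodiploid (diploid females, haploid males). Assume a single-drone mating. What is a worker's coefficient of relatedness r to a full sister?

Haplodiploid full sisters inherit their father's entire haploid genome identically (contributing 1/2) and on average half of their mother's contribution (1/2 · 1/2 = 1/4); r = 1/2 + 1/4 = 3/4.

0.75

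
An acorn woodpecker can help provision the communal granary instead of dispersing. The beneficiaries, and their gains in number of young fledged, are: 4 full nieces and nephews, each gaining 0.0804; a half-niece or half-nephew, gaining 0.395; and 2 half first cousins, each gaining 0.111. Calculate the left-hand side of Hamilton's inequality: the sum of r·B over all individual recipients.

r to a full niece or nephew = 0.25 (full aunt/uncle↔niece/nephew: two paths of length 3 through the shared grandparent pair: r = 2·(1/2)^3 = 1/4).
r to a half-niece or half-nephew = 1/8 (half-aunt/uncle↔niece/nephew: one path of length 3: r = (1/2)^3 = 1/8).
r to a half first cousin = 1/16 (half first cousins share one grandparent — one path of length 4: r = (1/2)^4 = 1/16).
Summing one r·B term per recipient: 4·0.25·0.0804 + 1·0.125·0.395 + 2·0.0625·0.111 = 0.14365.

0.14365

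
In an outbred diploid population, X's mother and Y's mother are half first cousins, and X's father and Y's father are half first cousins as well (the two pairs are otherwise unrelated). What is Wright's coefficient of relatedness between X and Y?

0.03125

Wright's path rule: contributions from independent ancestry routes add.
X and Y are related in two ways: half second cousins through their mothers (r = 1/64) and half second cousins through their fathers (r = 1/64).
r = 1/64 + 1/64 = 0.03125.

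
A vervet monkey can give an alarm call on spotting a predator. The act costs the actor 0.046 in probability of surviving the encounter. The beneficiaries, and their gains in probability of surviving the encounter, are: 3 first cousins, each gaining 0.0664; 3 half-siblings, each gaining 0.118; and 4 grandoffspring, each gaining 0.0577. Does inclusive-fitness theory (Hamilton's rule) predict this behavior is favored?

Hamilton's rule: the trait is favored when the sum of r·B over every recipient exceeds the actor's cost C.
r to a first cousin = 0.125 (first cousins share one grandparent pair — two paths of length 4: r = 2·(1/2)^4 = 1/8).
r to a half-sibling = 1/4 (half-sibs share one parent — one path of length 2: r = (1/2)^2 = 1/4).
r to a grandoffspring = 0.25 (two parent–offspring links: r = (1/2)^2 = 1/4).
Summing one r·B term per recipient: 3·0.125·0.0664 + 3·0.25·0.118 + 4·0.25·0.0577 = 0.1711.
0.1711 > 0.046: the indirect benefit exceeds the cost.

Yes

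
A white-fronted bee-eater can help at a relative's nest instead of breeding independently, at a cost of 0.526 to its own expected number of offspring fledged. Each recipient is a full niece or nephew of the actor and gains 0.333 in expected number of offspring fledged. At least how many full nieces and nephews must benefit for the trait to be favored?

r to a full niece or nephew = 1/4 (full aunt/uncle↔niece/nephew: two paths of length 3 through the shared grandparent pair: r = 2·(1/2)^3 = 1/4).
Hamilton's rule: n·r·B > C  ⇒  n > C/(r·B) = 0.526/(0.25·0.333) = 6.318.
The smallest integer exceeding 6.318 is 7.

7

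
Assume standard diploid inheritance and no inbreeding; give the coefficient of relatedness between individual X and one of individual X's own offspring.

0.5

Each parent–offspring link contributes a factor of 1/2, and independent paths through distinct common ancestors add.
One parent–offspring link: r = (1/2)^1 = 1/2.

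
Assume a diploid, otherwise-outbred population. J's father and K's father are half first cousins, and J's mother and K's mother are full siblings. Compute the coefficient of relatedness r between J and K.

0.140625

Wright's path rule: contributions from independent ancestry routes add.
J and K are related in two ways: half second cousins through their fathers (r = 1/64) and first cousins through their mothers (r = 1/8).
r = 1/64 + 1/8 = 9/64 = 0.140625.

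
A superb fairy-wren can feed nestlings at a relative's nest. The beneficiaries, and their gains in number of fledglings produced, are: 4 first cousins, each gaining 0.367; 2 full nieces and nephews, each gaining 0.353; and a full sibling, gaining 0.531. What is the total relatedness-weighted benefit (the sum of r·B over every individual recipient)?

r to a first cousin = 1/8 (first cousins share one grandparent pair — two paths of length 4: r = 2·(1/2)^4 = 1/8).
r to a full niece or nephew = 1/4 (full aunt/uncle↔niece/nephew: two paths of length 3 through the shared grandparent pair: r = 2·(1/2)^3 = 1/4).
r to a full sibling = 1/2 (full sibs share both parents — two paths of length 2: r = 2·(1/2)^2 = 1/2).
Summing one r·B term per recipient: 4·0.125·0.367 + 2·0.25·0.353 + 1·0.5·0.531 = 0.6255.

0.6255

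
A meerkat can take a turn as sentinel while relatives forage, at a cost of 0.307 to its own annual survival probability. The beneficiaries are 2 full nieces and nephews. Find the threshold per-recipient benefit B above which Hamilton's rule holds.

0.614

r to a full niece or nephew = 1/4 (full aunt/uncle↔niece/nephew: two paths of length 3 through the shared grandparent pair: r = 2·(1/2)^3 = 1/4).
Hamilton's rule with n recipients of equal r: n·r·B > C, so B > C/(n·r) = 0.307/(2·0.25) = 0.614.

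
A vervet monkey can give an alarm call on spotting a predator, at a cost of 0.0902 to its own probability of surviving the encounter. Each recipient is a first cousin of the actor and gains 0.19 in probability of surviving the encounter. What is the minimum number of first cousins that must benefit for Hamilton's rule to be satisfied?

r to a first cousin = 0.125 (first cousins share one grandparent pair — two paths of length 4: r = 2·(1/2)^4 = 1/8).
Hamilton's rule: n·r·B > C  ⇒  n > C/(r·B) = 0.0902/(0.125·0.19) = 3.798.
The smallest integer exceeding 3.798 is 4.

4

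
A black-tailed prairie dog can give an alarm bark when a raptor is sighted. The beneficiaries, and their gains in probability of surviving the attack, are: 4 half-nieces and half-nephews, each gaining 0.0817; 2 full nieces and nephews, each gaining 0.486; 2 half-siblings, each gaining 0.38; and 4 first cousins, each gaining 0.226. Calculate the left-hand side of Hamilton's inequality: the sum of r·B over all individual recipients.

0.58685

r to a half-niece or half-nephew = 0.125 (half-aunt/uncle↔niece/nephew: one path of length 3: r = (1/2)^3 = 1/8).
r to a full niece or nephew = 0.25 (full aunt/uncle↔niece/nephew: two paths of length 3 through the shared grandparent pair: r = 2·(1/2)^3 = 1/4).
r to a half-sibling = 0.25 (half-sibs share one parent — one path of length 2: r = (1/2)^2 = 1/4).
r to a first cousin = 0.125 (first cousins share one grandparent pair — two paths of length 4: r = 2·(1/2)^4 = 1/8).
Summing one r·B term per recipient: 4·0.125·0.0817 + 2·0.25·0.486 + 2·0.25·0.38 + 4·0.125·0.226 = 0.58685.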